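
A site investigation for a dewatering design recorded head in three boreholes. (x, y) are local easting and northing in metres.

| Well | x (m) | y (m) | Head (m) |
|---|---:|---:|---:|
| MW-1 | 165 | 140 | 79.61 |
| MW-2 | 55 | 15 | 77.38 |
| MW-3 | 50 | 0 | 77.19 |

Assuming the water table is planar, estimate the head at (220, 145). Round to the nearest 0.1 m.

80.2 m

Differences from MW-1: to MW-2 (Δx, Δy, Δh) = (-110, -125, -2.23); to MW-3 = (-115, -140, -2.42).
Solve a·Δx + b·Δy = Δh: det = (-110)·(-140) − (-115)·(-125) = 1025.
∂h/∂x = [(-2.23)·(-140) − (-2.42)·(-125)] / 1025 = +0.009463
∂h/∂y = [(-110)·(-2.42) − (-115)·(-2.23)] / 1025 = +0.009512
h(220, 145) = 79.61 + (+0.009463)·(55) + (+0.009512)·(5) = 79.61 +0.520 +0.048 = 80.178 m.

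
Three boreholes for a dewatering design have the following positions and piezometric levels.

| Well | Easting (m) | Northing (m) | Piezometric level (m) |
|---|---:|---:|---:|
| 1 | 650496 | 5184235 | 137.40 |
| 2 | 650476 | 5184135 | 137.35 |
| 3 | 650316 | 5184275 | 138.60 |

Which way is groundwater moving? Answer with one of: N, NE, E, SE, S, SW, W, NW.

Differences from 1: to 2 (Δx, Δy, Δh) = (-20, -100, -0.05); to 3 = (-180, 40, +1.20).
Solve a·Δx + b·Δy = Δh: det = (-20)·40 − (-180)·(-100) = -18800.
∂h/∂x = [(-0.05)·40 − (+1.20)·(-100)] / -18800 = -0.006277
∂h/∂y = [(-20)·(+1.20) − (-180)·(-0.05)] / -18800 = +0.001755
Flow = −∇h = (+0.006277 east, -0.001755 north), which points east.

E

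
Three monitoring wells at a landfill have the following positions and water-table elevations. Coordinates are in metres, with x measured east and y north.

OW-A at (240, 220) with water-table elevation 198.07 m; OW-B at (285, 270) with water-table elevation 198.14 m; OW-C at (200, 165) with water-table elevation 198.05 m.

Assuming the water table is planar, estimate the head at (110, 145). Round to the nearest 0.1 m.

With h = a·x + b·y + c and OW-A as origin, the differences give:
  45·a + 50·b = +0.07
  (-40)·a + (-55)·b = -0.02
Eliminate b (×(-55) and ×50, subtract): -475·a = -2.850 → a = ∂h/∂x = +0.006000
Back-substitute: b = ∂h/∂y = -0.004000.
h(110, 145) = 198.07 + (+0.006000)·(-130) + (-0.004000)·(-75) = 198.07 -0.780 +0.300 = 197.590 m.

197.6 m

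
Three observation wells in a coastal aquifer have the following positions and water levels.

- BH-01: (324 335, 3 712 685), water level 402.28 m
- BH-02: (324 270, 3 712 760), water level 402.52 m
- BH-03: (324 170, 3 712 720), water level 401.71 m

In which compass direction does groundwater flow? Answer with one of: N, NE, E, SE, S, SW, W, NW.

SW

Differences from BH-01: to BH-02 (Δx, Δy, Δh) = (-65, 75, +0.24); to BH-03 = (-165, 35, -0.57).
Determinant of the coordinate differences = (-65)·35 − (-165)·75 = 10100.
∂h/∂x = [(+0.24)·35 − (-0.57)·75] / 10100 = +0.005064
∂h/∂y = [(-65)·(-0.57) − (-165)·(+0.24)] / 10100 = +0.007589
Flow = −∇h = (-0.005064 east, -0.007589 north), which points southwest.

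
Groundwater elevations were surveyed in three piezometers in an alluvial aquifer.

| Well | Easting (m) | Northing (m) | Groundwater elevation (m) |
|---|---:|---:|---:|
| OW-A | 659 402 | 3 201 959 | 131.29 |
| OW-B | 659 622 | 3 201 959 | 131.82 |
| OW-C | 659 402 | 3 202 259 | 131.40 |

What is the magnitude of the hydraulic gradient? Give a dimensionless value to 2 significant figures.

∂h/∂x = (131.82 − 131.29) / (659622 − 659402) = +0.002409
∂h/∂y = (131.40 − 131.29) / (3202259 − 3201959) = +0.0003667
|∇h| = √(0.002409² + 0.0003667²) = 0.002437

0.0024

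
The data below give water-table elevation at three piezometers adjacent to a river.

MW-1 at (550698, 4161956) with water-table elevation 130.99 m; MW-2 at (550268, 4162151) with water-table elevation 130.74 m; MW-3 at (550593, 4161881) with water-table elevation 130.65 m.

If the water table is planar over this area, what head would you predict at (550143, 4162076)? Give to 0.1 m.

130.4 m

With h = a·x + b·y + c and MW-1 as origin, the differences give:
  (-430)·a + 195·b = -0.25
  (-105)·a + (-75)·b = -0.34
Eliminate b (×(-75) and ×195, subtract): 52725·a = 85.050 → a = ∂h/∂x = +0.001613
Back-substitute: b = ∂h/∂y = +0.002275.
h(550143, 4162076) = 130.99 + (+0.001613)·(-555) + (+0.002275)·(120) = 130.99 -0.895 +0.273 = 130.368 m.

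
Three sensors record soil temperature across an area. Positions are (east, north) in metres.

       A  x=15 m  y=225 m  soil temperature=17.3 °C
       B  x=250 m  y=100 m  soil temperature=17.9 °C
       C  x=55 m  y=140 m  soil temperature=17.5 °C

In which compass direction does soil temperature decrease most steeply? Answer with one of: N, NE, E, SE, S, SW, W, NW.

NW

With T = a·x + b·y + c and A as origin, the differences give:
  235·a + (-125)·b = +0.6
  40·a + (-85)·b = +0.2
Eliminate b (×(-85) and ×(-125), subtract): -14975·a = -26.00 → a = ∂T/∂x = +0.001736
Back-substitute: b = ∂T/∂y = -0.001536.
Steepest decrease is along −∇f = (-0.001736 E, +0.001536 N) → northwest.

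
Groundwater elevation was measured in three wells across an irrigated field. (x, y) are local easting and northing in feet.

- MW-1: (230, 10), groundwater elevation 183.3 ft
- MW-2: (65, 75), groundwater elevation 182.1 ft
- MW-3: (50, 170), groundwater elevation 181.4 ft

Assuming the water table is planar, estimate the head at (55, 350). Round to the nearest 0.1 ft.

Differences from MW-1: to MW-2 (Δx, Δy, Δh) = (-165, 65, -1.2); to MW-3 = (-180, 160, -1.9).
Determinant of the coordinate differences = (-165)·160 − (-180)·65 = -14700.
∂h/∂x = [(-1.2)·160 − (-1.9)·65] / -14700 = +0.004660
∂h/∂y = [(-165)·(-1.9) − (-180)·(-1.2)] / -14700 = -0.006633
h(55, 350) = 183.3 + (+0.004660)·(-175) + (-0.006633)·(340) = 183.3 -0.815 -2.255 = 180.229 ft.

180.2 ft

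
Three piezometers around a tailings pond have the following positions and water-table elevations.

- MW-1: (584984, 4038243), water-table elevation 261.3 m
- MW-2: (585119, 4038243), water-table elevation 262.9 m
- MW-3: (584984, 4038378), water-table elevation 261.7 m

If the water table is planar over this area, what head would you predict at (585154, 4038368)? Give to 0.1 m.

263.7 m

∂h/∂x = (262.9 − 261.3) / (585119 − 584984) = +0.01185
∂h/∂y = (261.7 − 261.3) / (4038378 − 4038243) = +0.002963
h(585154, 4038368) = 261.3 + (+0.01185)·(170) + (+0.002963)·(125) = 261.3 +2.015 +0.370 = 263.685 m.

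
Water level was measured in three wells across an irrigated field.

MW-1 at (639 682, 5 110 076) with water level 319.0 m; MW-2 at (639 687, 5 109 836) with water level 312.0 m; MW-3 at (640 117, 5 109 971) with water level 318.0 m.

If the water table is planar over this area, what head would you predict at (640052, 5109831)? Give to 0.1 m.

With h = a·x + b·y + c and MW-1 as origin, the differences give:
  5·a + (-240)·b = -7.0
  435·a + (-105)·b = -1.0
Eliminate b (×(-105) and ×(-240), subtract): 103875·a = 495.00 → a = ∂h/∂x = +0.004765
Back-substitute: b = ∂h/∂y = +0.02927.
h(640052, 5109831) = 319.0 + (+0.004765)·(370) + (+0.02927)·(-245) = 319.0 +1.763 -7.170 = 313.593 m.

313.6 m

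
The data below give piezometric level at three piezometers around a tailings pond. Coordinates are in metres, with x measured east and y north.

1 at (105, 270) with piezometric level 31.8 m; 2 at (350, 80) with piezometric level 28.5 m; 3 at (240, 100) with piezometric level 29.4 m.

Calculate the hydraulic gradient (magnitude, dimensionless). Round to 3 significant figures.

0.0111

Taking 1 as reference: 2−1 = (245, -190, -3.3); 3−1 = (135, -170, -2.4).
Solve a·Δx + b·Δy = Δh: det = 245·(-170) − 135·(-190) = -16000.
∂h/∂x = [(-3.3)·(-170) − (-2.4)·(-190)] / -16000 = -0.006562
∂h/∂y = [245·(-2.4) − 135·(-3.3)] / -16000 = +0.008906
|∇h| = √(-0.006562² + 0.008906²) = 0.01106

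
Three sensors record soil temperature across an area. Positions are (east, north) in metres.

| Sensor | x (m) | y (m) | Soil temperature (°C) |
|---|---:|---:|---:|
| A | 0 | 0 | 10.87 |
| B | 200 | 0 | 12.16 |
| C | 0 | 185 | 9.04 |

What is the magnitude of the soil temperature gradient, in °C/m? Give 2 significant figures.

∂T/∂x = (12.16 − 10.87) / (200 − 0) = +0.006450
∂T/∂y = (9.04 − 10.87) / (185 − 0) = -0.009892
|∇f| = √(0.006450² + -0.009892²) = 0.01181 °C/m

0.012 °C/m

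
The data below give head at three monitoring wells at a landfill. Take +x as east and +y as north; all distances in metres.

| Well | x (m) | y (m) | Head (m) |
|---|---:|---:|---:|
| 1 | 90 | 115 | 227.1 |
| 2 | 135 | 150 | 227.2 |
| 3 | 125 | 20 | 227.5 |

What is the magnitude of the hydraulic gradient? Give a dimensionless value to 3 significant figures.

With h = a·x + b·y + c and 1 as origin, the differences give:
  45·a + 35·b = +0.1
  35·a + (-95)·b = +0.4
Eliminate b (×(-95) and ×35, subtract): -5500·a = -23.50 → a = ∂h/∂x = +0.004273
Back-substitute: b = ∂h/∂y = -0.002636.
|∇h| = √(0.004273² + -0.002636²) = 0.005021

0.00502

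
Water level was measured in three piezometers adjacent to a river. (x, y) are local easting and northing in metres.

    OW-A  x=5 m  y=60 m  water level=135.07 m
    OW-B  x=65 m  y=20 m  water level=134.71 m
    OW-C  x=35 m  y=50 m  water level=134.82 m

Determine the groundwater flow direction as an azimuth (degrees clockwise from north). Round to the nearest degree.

057°

Taking OW-A as reference: OW-B−OW-A = (60, -40, -0.36); OW-C−OW-A = (30, -10, -0.25).
Determinant of the coordinate differences = 60·(-10) − 30·(-40) = 600.
∂h/∂x = [(-0.36)·(-10) − (-0.25)·(-40)] / 600 = -0.01067
∂h/∂y = [60·(-0.25) − 30·(-0.36)] / 600 = -0.007000
Flow direction (−∇h) has components (+0.01067 E, +0.007000 N).
Azimuth = atan2(E, N) = atan2(+0.01067, +0.007000) = 56.7° ≈ 057°.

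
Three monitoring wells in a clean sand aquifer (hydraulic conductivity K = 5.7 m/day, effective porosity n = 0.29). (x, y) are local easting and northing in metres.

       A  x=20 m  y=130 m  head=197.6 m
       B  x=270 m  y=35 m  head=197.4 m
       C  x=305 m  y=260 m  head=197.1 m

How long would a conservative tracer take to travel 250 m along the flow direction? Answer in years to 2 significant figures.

With h = a·x + b·y + c and A as origin, the differences give:
  250·a + (-95)·b = -0.2
  285·a + 130·b = -0.5
Eliminate b (×130 and ×(-95), subtract): 59575·a = -73.50 → a = ∂h/∂x = -0.001234
Back-substitute: b = ∂h/∂y = -0.001141.
|∇h| = √(-0.001234² + -0.001141²) = 0.001681
Seepage velocity v = K·i/n = 5.7 × 0.001681 / 0.29 = 0.03304 m/day.
t = 250 / 0.03304 = 7567 days = 20.7 years.

21 years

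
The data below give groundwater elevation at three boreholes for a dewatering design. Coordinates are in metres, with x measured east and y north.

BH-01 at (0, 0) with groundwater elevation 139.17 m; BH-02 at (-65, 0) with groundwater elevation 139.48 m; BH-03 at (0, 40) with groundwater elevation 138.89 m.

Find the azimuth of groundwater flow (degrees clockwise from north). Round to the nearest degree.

034°

∂h/∂x = (139.48 − 139.17) / (-65 − 0) = -0.004769
∂h/∂y = (138.89 − 139.17) / (40 − 0) = -0.007000
Flow direction (−∇h) has components (+0.004769 E, +0.007000 N).
Azimuth = atan2(E, N) = atan2(+0.004769, +0.007000) = 34.3° ≈ 034°.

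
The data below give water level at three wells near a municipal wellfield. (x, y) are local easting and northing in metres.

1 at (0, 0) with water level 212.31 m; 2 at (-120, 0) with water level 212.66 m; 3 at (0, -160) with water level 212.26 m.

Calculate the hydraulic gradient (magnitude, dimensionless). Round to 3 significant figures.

0.00293

∂h/∂x = (212.66 − 212.31) / (-120 − 0) = -0.002917
∂h/∂y = (212.26 − 212.31) / (-160 − 0) = +0.0003125
|∇h| = √(-0.002917² + 0.0003125²) = 0.002934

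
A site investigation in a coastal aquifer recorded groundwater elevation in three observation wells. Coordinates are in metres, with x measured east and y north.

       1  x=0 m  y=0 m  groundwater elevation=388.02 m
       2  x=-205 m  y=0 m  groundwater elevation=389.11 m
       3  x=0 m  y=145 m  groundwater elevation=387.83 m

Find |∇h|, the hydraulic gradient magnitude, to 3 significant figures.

0.00548

∂h/∂x = (389.11 − 388.02) / (-205 − 0) = -0.005317
∂h/∂y = (387.83 − 388.02) / (145 − 0) = -0.001310
|∇h| = √(-0.005317² + -0.001310²) = 0.005476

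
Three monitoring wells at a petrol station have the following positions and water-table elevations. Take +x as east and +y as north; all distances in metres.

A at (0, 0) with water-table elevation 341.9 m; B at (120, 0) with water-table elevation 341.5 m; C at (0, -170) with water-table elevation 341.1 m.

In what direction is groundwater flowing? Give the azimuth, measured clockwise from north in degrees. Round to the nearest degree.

∂h/∂x = (341.5 − 341.9) / (120 − 0) = -0.003333
∂h/∂y = (341.1 − 341.9) / (-170 − 0) = +0.004706
Flow direction (−∇h) has components (+0.003333 E, -0.004706 N).
Azimuth = atan2(E, N) = atan2(+0.003333, -0.004706) = 144.7° ≈ 145°.

145°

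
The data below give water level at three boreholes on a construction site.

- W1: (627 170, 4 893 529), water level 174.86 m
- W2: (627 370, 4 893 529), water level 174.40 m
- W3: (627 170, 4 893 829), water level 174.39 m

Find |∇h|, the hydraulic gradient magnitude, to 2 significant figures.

0.0028

∂h/∂x = (174.40 − 174.86) / (627370 − 627170) = -0.002300
∂h/∂y = (174.39 − 174.86) / (4893829 − 4893529) = -0.001567
|∇h| = √(-0.002300² + -0.001567²) = 0.002783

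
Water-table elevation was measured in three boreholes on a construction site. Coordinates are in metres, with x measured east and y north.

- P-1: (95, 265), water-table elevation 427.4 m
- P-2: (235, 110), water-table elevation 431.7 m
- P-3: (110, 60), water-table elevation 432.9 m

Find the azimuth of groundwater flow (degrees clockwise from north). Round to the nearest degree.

Taking P-1 as reference: P-2−P-1 = (140, -155, +4.3); P-3−P-1 = (15, -205, +5.5).
Determinant of the coordinate differences = 140·(-205) − 15·(-155) = -26375.
∂h/∂x = [(+4.3)·(-205) − (+5.5)·(-155)] / -26375 = +0.001100
∂h/∂y = [140·(+5.5) − 15·(+4.3)] / -26375 = -0.02675
Flow direction (−∇h) has components (-0.001100 E, +0.02675 N).
Azimuth = atan2(E, N) = atan2(-0.001100, +0.02675) = 357.6° ≈ 358°.

358°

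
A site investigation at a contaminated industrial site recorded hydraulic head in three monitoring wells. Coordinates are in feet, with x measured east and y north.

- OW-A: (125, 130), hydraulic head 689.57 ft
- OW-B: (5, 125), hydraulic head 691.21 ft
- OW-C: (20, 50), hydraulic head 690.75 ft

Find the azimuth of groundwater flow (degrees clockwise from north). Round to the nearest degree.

Taking OW-A as reference: OW-B−OW-A = (-120, -5, +1.64); OW-C−OW-A = (-105, -80, +1.18).
Solve a·Δx + b·Δy = Δh: det = (-120)·(-80) − (-105)·(-5) = 9075.
∂h/∂x = [(+1.64)·(-80) − (+1.18)·(-5)] / 9075 = -0.01381
∂h/∂y = [(-120)·(+1.18) − (-105)·(+1.64)] / 9075 = +0.003372
Flow direction (−∇h) has components (+0.01381 E, -0.003372 N).
Azimuth = atan2(E, N) = atan2(+0.01381, -0.003372) = 103.7° ≈ 104°.

104°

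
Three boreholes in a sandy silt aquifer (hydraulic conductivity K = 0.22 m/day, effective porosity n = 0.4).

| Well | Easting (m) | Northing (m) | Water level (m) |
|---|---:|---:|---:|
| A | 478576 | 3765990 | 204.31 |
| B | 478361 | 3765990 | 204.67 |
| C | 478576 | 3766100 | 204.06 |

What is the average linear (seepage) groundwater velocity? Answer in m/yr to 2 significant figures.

∂h/∂x = (204.67 − 204.31) / (478361 − 478576) = -0.001674
∂h/∂y = (204.06 − 204.31) / (3766100 − 3765990) = -0.002273
|∇h| = √(-0.001674² + -0.002273²) = 0.002823
Seepage velocity v = K·i/n = 0.22 × 0.002823 / 0.4 = 0.001553 m/day = 0.5672 m/yr.

0.57 m/yr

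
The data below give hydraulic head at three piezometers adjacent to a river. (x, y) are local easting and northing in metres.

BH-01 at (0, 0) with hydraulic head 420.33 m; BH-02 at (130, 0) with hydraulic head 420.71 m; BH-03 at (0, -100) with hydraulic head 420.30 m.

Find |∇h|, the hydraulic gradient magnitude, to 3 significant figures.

0.00294

∂h/∂x = (420.71 − 420.33) / (130 − 0) = +0.002923
∂h/∂y = (420.30 − 420.33) / (-100 − 0) = +0.0003000
|∇h| = √(0.002923² + 0.0003000²) = 0.002938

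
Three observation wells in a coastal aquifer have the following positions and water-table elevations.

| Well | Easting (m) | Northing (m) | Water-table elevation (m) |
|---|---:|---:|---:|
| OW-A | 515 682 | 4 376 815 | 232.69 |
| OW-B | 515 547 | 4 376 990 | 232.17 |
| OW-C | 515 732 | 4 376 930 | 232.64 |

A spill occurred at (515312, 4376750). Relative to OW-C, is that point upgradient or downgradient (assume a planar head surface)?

Three-point gradient (reference OW-A): Δ to OW-B = (-135, 175, -0.52), Δ to OW-C = (50, 115, -0.05).
∂h/∂x = +0.002103, ∂h/∂y = -0.001349 (det = -24275).
Head at (515312, 4376750) = 232.69 + (+0.002103)·(-370) + (-0.001349)·(-65) = 232.00 m.
That is lower than the 232.64 m at OW-C, so the point is downgradient.

downgradient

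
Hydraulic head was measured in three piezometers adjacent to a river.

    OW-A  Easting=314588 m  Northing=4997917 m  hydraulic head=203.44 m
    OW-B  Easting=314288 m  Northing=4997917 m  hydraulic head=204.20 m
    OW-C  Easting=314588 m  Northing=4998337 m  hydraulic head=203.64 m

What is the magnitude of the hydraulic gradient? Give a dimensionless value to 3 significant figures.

0.00258

∂h/∂x = (204.20 − 203.44) / (314288 − 314588) = -0.002533
∂h/∂y = (203.64 − 203.44) / (4998337 − 4997917) = +0.0004762
|∇h| = √(-0.002533² + 0.0004762²) = 0.002577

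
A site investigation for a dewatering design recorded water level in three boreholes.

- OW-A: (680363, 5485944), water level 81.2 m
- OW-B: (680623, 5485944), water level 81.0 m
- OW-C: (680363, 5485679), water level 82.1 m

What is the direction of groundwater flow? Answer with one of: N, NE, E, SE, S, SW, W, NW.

N

∂h/∂x = (81.0 − 81.2) / (680623 − 680363) = -0.0007692
∂h/∂y = (82.1 − 81.2) / (5485679 − 5485944) = -0.003396
Flow = −∇h = (+0.0007692 east, +0.003396 north), which points north.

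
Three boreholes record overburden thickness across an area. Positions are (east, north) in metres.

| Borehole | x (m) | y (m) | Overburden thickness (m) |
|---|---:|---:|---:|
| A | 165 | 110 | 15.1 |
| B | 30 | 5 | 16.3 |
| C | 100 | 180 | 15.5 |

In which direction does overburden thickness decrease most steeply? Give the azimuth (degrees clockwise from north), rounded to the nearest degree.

With d = a·x + b·y + c and A as origin, the differences give:
  (-135)·a + (-105)·b = +1.2
  (-65)·a + 70·b = +0.4
Eliminate b (×70 and ×(-105), subtract): -16275·a = 126.00 → a = ∂d/∂x = -0.007742
Back-substitute: b = ∂d/∂y = -0.001475.
Steepest decrease is along −∇f: components (+0.007742 E, +0.001475 N).
Azimuth = atan2(+0.007742, +0.001475) = 79.2° ≈ 079°.

079°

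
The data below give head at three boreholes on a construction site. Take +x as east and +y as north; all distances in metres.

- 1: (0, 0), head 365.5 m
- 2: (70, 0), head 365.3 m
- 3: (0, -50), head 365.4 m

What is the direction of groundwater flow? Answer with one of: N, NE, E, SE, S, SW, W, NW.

SE

∂h/∂x = (365.3 − 365.5) / (70 − 0) = -0.002857
∂h/∂y = (365.4 − 365.5) / (-50 − 0) = +0.002000
Flow = −∇h = (+0.002857 east, -0.002000 north), which points southeast.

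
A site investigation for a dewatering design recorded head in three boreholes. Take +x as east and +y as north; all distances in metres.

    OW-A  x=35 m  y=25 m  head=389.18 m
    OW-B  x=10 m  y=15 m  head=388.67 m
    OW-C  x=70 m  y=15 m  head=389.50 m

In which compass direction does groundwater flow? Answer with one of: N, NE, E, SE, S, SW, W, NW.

SW

With h = a·x + b·y + c and OW-A as origin, the differences give:
  (-25)·a + (-10)·b = -0.51
  35·a + (-10)·b = +0.32
Eliminate b (×(-10) and ×(-10), subtract): 600·a = 8.300 → a = ∂h/∂x = +0.01383
Back-substitute: b = ∂h/∂y = +0.01642.
Flow = −∇h = (-0.01383 east, -0.01642 north), which points southwest.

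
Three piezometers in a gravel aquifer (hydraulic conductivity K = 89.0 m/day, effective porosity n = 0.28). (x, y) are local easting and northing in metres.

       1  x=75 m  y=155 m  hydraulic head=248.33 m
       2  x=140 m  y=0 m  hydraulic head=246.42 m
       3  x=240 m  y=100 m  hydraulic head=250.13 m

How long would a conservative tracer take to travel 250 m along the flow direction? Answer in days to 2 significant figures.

Differences from 1: to 2 (Δx, Δy, Δh) = (65, -155, -1.91); to 3 = (165, -55, +1.80).
Solve a·Δx + b·Δy = Δh: det = 65·(-55) − 165·(-155) = 22000.
∂h/∂x = [(-1.91)·(-55) − (+1.80)·(-155)] / 22000 = +0.01746
∂h/∂y = [65·(+1.80) − 165·(-1.91)] / 22000 = +0.01964
|∇h| = √(0.01746² + 0.01964²) = 0.02628
Seepage velocity v = K·i/n = 89.0 × 0.02628 / 0.28 = 8.353 m/day.
t = 250 / 8.353 = 29.93 days.

30 days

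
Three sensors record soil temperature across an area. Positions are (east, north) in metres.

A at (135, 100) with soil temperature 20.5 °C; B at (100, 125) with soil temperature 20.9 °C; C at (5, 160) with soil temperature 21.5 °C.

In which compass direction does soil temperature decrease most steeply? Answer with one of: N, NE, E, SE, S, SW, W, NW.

S

Taking A as reference: B−A = (-35, 25, +0.4); C−A = (-130, 60, +1.0).
Solve a·Δx + b·Δy = ΔT: det = (-35)·60 − (-130)·25 = 1150.
∂T/∂x = [(+0.4)·60 − (+1.0)·25] / 1150 = -0.0008696
∂T/∂y = [(-35)·(+1.0) − (-130)·(+0.4)] / 1150 = +0.01478
Steepest decrease is along −∇f = (+0.0008696 E, -0.01478 N) → south.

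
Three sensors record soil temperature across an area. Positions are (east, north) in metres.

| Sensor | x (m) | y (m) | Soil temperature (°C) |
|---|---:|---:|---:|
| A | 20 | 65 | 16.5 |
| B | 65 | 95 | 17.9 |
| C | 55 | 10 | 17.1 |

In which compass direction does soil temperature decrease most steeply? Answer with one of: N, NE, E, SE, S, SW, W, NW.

With T = a·x + b·y + c and A as origin, the differences give:
  45·a + 30·b = +1.4
  35·a + (-55)·b = +0.6
Eliminate b (×(-55) and ×30, subtract): -3525·a = -95.00 → a = ∂T/∂x = +0.02695
Back-substitute: b = ∂T/∂y = +0.006241.
Steepest decrease is along −∇f = (-0.02695 E, -0.006241 N) → west.

W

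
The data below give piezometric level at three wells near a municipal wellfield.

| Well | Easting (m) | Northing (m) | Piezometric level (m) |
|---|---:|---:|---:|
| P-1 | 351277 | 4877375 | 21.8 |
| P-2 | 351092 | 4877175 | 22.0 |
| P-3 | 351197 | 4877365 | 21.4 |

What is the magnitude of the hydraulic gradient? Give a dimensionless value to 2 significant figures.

0.0086

Taking P-1 as reference: P-2−P-1 = (-185, -200, +0.2); P-3−P-1 = (-80, -10, -0.4).
Determinant of the coordinate differences = (-185)·(-10) − (-80)·(-200) = -14150.
∂h/∂x = [(+0.2)·(-10) − (-0.4)·(-200)] / -14150 = +0.005795
∂h/∂y = [(-185)·(-0.4) − (-80)·(+0.2)] / -14150 = -0.006360
|∇h| = √(0.005795² + -0.006360²) = 0.008604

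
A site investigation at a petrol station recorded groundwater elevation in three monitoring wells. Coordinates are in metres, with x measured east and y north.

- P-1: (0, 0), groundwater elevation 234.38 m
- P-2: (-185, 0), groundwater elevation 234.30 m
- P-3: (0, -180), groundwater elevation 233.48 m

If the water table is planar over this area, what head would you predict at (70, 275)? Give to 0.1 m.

235.8 m

∂h/∂x = (234.30 − 234.38) / (-185 − 0) = +0.0004324
∂h/∂y = (233.48 − 234.38) / (-180 − 0) = +0.005000
h(70, 275) = 234.38 + (+0.0004324)·(70) + (+0.005000)·(275) = 234.38 +0.030 +1.375 = 235.785 m.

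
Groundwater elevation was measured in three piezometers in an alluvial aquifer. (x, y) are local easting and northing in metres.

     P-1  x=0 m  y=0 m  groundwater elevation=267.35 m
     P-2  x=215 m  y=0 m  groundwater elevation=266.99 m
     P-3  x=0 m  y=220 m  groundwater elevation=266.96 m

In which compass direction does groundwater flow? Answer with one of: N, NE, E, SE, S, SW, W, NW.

∂h/∂x = (266.99 − 267.35) / (215 − 0) = -0.001674
∂h/∂y = (266.96 − 267.35) / (220 − 0) = -0.001773
Flow = −∇h = (+0.001674 east, +0.001773 north), which points northeast.

NE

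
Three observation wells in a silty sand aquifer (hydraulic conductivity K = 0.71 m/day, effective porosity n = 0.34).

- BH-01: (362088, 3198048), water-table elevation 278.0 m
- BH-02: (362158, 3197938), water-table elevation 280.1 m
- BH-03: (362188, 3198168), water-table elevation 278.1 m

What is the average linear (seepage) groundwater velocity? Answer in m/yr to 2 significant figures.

Three-point gradient (reference BH-01): Δ to BH-02 = (70, -110, +2.1), Δ to BH-03 = (100, 120, +0.1).
∂h/∂x = +0.01356, ∂h/∂y = -0.01046 (det = 19400).
|∇h| = √(0.01356² + -0.01046²) = 0.01713
Seepage velocity v = K·i/n = 0.71 × 0.01713 / 0.34 = 0.03577 m/day = 13.06 m/yr.

13 m/yr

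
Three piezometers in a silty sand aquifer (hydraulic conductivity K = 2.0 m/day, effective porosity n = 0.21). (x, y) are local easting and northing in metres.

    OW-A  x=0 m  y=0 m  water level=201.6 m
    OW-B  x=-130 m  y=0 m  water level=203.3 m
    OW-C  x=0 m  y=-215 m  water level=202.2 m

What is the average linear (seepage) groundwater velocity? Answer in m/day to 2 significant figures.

∂h/∂x = (203.3 − 201.6) / (-130 − 0) = -0.01308
∂h/∂y = (202.2 − 201.6) / (-215 − 0) = -0.002791
|∇h| = √(-0.01308² + -0.002791²) = 0.01337
Seepage velocity v = K·i/n = 2.0 × 0.01337 / 0.21 = 0.1273 m/day.

0.13 m/day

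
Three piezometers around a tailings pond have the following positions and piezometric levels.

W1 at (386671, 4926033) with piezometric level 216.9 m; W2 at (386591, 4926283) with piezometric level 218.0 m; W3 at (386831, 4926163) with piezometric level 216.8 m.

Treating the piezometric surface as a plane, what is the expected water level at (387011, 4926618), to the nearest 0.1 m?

217.7 m

Three-point gradient (reference W1): Δ to W2 = (-80, 250, +1.1), Δ to W3 = (160, 130, -0.1).
∂h/∂x = -0.003333, ∂h/∂y = +0.003333 (det = -50400).
h(387011, 4926618) = 216.9 + (-0.003333)·(340) + (+0.003333)·(585) = 216.9 -1.133 +1.950 = 217.717 m.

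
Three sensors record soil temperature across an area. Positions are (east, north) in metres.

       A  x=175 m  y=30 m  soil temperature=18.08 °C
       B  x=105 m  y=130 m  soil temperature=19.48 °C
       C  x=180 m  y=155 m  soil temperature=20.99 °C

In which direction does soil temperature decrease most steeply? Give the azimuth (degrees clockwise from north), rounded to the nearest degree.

209°

Taking A as reference: B−A = (-70, 100, +1.40); C−A = (5, 125, +2.91).
Determinant of the coordinate differences = (-70)·125 − 5·100 = -9250.
∂T/∂x = [(+1.40)·125 − (+2.91)·100] / -9250 = +0.01254
∂T/∂y = [(-70)·(+2.91) − 5·(+1.40)] / -9250 = +0.02278
Steepest decrease is along −∇f: components (-0.01254 E, -0.02278 N).
Azimuth = atan2(-0.01254, -0.02278) = 208.8° ≈ 209°.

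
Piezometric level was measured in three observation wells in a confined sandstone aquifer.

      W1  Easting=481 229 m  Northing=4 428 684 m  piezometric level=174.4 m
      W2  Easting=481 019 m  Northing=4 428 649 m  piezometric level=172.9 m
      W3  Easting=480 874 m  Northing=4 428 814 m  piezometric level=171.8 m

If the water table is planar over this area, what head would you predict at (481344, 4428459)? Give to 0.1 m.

175.3 m

With h = a·x + b·y + c and W1 as origin, the differences give:
  (-210)·a + (-35)·b = -1.5
  (-355)·a + 130·b = -2.6
Eliminate b (×130 and ×(-35), subtract): -39725·a = -286.00 → a = ∂h/∂x = +0.007199
Back-substitute: b = ∂h/∂y = -0.0003398.
h(481344, 4428459) = 174.4 + (+0.007199)·(115) + (-0.0003398)·(-225) = 174.4 +0.828 +0.076 = 175.304 m.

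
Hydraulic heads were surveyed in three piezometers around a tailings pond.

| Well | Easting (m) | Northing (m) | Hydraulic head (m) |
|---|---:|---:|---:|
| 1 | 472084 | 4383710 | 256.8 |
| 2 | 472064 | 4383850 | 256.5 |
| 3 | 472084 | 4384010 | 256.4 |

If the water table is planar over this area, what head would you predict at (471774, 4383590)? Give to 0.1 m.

Taking 1 as reference: 2−1 = (-20, 140, -0.3); 3−1 = (0, 300, -0.4).
Determinant of the coordinate differences = (-20)·300 − 0·140 = -6000.
∂h/∂x = [(-0.3)·300 − (-0.4)·140] / -6000 = +0.005667
∂h/∂y = [(-20)·(-0.4) − 0·(-0.3)] / -6000 = -0.001333
h(471774, 4383590) = 256.8 + (+0.005667)·(-310) + (-0.001333)·(-120) = 256.8 -1.757 +0.160 = 255.203 m.

255.2 m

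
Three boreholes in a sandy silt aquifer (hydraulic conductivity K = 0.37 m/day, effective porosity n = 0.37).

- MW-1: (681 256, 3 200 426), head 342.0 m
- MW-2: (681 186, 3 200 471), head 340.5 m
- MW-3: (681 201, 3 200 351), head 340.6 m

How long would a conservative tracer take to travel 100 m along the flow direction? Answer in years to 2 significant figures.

12 years

With h = a·x + b·y + c and MW-1 as origin, the differences give:
  (-70)·a + 45·b = -1.5
  (-55)·a + (-75)·b = -1.4
Eliminate b (×(-75) and ×45, subtract): 7725·a = 175.50 → a = ∂h/∂x = +0.02272
Back-substitute: b = ∂h/∂y = +0.002006.
|∇h| = √(0.02272² + 0.002006²) = 0.02281
Seepage velocity v = K·i/n = 0.37 × 0.02281 / 0.37 = 0.02281 m/day.
t = 100 / 0.02281 = 4384 days = 12 years.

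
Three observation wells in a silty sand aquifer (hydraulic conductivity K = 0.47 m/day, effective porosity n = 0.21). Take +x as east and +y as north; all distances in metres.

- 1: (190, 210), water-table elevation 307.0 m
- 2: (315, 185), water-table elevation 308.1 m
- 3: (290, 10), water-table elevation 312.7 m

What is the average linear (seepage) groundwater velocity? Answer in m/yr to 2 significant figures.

Three-point gradient (reference 1): Δ to 2 = (125, -25, +1.1), Δ to 3 = (100, -200, +5.7).
∂h/∂x = +0.003444, ∂h/∂y = -0.02678 (det = -22500).
|∇h| = √(0.003444² + -0.02678²) = 0.027
Seepage velocity v = K·i/n = 0.47 × 0.027 / 0.21 = 0.06043 m/day = 22.07 m/yr.

22 m/yr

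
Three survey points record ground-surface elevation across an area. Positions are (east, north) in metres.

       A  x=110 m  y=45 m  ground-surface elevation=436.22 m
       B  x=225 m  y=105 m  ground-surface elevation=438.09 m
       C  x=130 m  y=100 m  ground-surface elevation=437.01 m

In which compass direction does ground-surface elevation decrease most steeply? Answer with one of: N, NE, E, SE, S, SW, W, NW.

SW

Taking A as reference: B−A = (115, 60, +1.87); C−A = (20, 55, +0.79).
Solve a·Δx + b·Δy = Δz: det = 115·55 − 20·60 = 5125.
∂z/∂x = [(+1.87)·55 − (+0.79)·60] / 5125 = +0.01082
∂z/∂y = [115·(+0.79) − 20·(+1.87)] / 5125 = +0.01043
Steepest decrease is along −∇f = (-0.01082 E, -0.01043 N) → southwest.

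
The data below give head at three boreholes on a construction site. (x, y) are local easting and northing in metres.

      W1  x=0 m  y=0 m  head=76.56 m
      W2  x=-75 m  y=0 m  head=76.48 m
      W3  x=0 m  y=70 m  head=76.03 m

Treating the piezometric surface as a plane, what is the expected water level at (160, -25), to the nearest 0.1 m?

76.9 m

∂h/∂x = (76.48 − 76.56) / (-75 − 0) = +0.001067
∂h/∂y = (76.03 − 76.56) / (70 − 0) = -0.007571
h(160, -25) = 76.56 + (+0.001067)·(160) + (-0.007571)·(-25) = 76.56 +0.171 +0.189 = 76.920 m.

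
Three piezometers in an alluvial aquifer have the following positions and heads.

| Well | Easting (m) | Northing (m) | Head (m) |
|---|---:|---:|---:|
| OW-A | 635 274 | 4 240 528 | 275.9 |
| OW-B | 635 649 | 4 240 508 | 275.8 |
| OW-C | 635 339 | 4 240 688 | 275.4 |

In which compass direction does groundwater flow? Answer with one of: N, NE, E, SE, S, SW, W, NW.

With h = a·x + b·y + c and OW-A as origin, the differences give:
  375·a + (-20)·b = -0.1
  65·a + 160·b = -0.5
Eliminate b (×160 and ×(-20), subtract): 61300·a = -26.00 → a = ∂h/∂x = -0.0004241
Back-substitute: b = ∂h/∂y = -0.002953.
Flow = −∇h = (+0.0004241 east, +0.002953 north), which points north.

N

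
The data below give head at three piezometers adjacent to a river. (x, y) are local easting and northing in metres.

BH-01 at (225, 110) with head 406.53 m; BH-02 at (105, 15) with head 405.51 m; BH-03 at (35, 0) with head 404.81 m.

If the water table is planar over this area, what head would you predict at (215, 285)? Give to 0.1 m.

Taking BH-01 as reference: BH-02−BH-01 = (-120, -95, -1.02); BH-03−BH-01 = (-190, -110, -1.72).
Determinant of the coordinate differences = (-120)·(-110) − (-190)·(-95) = -4850.
∂h/∂x = [(-1.02)·(-110) − (-1.72)·(-95)] / -4850 = +0.01056
∂h/∂y = [(-120)·(-1.72) − (-190)·(-1.02)] / -4850 = -0.002598
h(215, 285) = 406.53 + (+0.01056)·(-10) + (-0.002598)·(175) = 406.53 -0.106 -0.455 = 405.970 m.

406.0 m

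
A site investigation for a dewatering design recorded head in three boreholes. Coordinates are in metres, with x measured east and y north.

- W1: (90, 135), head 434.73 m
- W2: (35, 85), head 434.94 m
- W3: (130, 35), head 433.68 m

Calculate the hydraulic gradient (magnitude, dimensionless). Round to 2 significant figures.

With h = a·x + b·y + c and W1 as origin, the differences give:
  (-55)·a + (-50)·b = +0.21
  40·a + (-100)·b = -1.05
Eliminate b (×(-100) and ×(-50), subtract): 7500·a = -73.500 → a = ∂h/∂x = -0.009800
Back-substitute: b = ∂h/∂y = +0.006580.
|∇h| = √(-0.009800² + 0.006580²) = 0.0118

0.012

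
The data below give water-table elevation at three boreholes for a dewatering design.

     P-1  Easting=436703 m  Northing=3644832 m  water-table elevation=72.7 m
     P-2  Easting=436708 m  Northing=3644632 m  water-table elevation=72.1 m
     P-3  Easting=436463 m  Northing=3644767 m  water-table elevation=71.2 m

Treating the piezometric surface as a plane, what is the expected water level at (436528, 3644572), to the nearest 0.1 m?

70.9 m

Differences from P-1: to P-2 (Δx, Δy, Δh) = (5, -200, -0.6); to P-3 = (-240, -65, -1.5).
Determinant of the coordinate differences = 5·(-65) − (-240)·(-200) = -48325.
∂h/∂x = [(-0.6)·(-65) − (-1.5)·(-200)] / -48325 = +0.005401
∂h/∂y = [5·(-1.5) − (-240)·(-0.6)] / -48325 = +0.003135
h(436528, 3644572) = 72.7 + (+0.005401)·(-175) + (+0.003135)·(-260) = 72.7 -0.945 -0.815 = 70.940 m.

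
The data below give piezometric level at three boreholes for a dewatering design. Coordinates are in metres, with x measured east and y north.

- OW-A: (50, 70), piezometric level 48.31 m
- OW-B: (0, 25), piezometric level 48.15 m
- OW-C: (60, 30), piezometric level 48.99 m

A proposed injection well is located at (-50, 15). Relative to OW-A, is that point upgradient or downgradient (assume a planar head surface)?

Differences from OW-A: to OW-B (Δx, Δy, Δh) = (-50, -45, -0.16); to OW-C = (10, -40, +0.68).
Solve a·Δx + b·Δy = Δh: det = (-50)·(-40) − 10·(-45) = 2450.
∂h/∂x = [(-0.16)·(-40) − (+0.68)·(-45)] / 2450 = +0.01510
∂h/∂y = [(-50)·(+0.68) − 10·(-0.16)] / 2450 = -0.01322
Head at (-50, 15) = 48.31 + (+0.01510)·(-100) + (-0.01322)·(-55) = 47.53 m.
That is lower than the 48.31 m at OW-A, so the point is downgradient.

downgradient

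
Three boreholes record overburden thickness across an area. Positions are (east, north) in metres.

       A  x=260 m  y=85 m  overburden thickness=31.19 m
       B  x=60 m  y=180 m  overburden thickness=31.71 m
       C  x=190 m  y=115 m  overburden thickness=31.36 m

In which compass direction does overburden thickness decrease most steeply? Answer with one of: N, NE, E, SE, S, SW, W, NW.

S

Taking A as reference: B−A = (-200, 95, +0.52); C−A = (-70, 30, +0.17).
Determinant of the coordinate differences = (-200)·30 − (-70)·95 = 650.
∂d/∂x = [(+0.52)·30 − (+0.17)·95] / 650 = -0.0008462
∂d/∂y = [(-200)·(+0.17) − (-70)·(+0.52)] / 650 = +0.003692
Steepest decrease is along −∇f = (+0.0008462 E, -0.003692 N) → south.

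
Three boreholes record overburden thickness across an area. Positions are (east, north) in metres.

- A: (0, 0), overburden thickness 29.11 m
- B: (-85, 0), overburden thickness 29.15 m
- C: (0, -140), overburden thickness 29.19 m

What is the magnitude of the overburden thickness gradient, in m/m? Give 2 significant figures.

∂d/∂x = (29.15 − 29.11) / (-85 − 0) = -0.0004706
∂d/∂y = (29.19 − 29.11) / (-140 − 0) = -0.0005714
|∇f| = √(-0.0004706² + -0.0005714²) = 0.0007402 m/m

0.00074 m/m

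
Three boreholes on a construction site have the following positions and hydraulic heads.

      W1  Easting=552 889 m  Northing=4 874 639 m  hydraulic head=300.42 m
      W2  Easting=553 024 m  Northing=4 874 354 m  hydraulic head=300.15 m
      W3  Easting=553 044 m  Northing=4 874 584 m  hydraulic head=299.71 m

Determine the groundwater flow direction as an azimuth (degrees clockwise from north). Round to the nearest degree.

074°

Three-point gradient (reference W1): Δ to W2 = (135, -285, -0.27), Δ to W3 = (155, -55, -0.71).
∂h/∂x = -0.005102, ∂h/∂y = -0.001469 (det = 36750).
Flow direction (−∇h) has components (+0.005102 E, +0.001469 N).
Azimuth = atan2(E, N) = atan2(+0.005102, +0.001469) = 73.9° ≈ 074°.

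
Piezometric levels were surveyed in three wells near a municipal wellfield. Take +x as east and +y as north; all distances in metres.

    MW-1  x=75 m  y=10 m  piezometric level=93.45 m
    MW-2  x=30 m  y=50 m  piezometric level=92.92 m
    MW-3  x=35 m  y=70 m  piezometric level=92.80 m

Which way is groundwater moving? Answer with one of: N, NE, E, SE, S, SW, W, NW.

NW

With h = a·x + b·y + c and MW-1 as origin, the differences give:
  (-45)·a + 40·b = -0.53
  (-40)·a + 60·b = -0.65
Eliminate b (×60 and ×40, subtract): -1100·a = -5.800 → a = ∂h/∂x = +0.005273
Back-substitute: b = ∂h/∂y = -0.007318.
Flow = −∇h = (-0.005273 east, +0.007318 north), which points northwest.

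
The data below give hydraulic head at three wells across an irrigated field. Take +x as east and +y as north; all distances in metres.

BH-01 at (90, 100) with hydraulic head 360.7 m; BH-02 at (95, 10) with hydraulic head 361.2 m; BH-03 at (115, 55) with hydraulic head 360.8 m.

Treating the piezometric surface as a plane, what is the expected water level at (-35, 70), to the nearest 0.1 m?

361.7 m

Taking BH-01 as reference: BH-02−BH-01 = (5, -90, +0.5); BH-03−BH-01 = (25, -45, +0.1).
Solve a·Δx + b·Δy = Δh: det = 5·(-45) − 25·(-90) = 2025.
∂h/∂x = [(+0.5)·(-45) − (+0.1)·(-90)] / 2025 = -0.006667
∂h/∂y = [5·(+0.1) − 25·(+0.5)] / 2025 = -0.005926
h(-35, 70) = 360.7 + (-0.006667)·(-125) + (-0.005926)·(-30) = 360.7 +0.833 +0.178 = 361.711 m.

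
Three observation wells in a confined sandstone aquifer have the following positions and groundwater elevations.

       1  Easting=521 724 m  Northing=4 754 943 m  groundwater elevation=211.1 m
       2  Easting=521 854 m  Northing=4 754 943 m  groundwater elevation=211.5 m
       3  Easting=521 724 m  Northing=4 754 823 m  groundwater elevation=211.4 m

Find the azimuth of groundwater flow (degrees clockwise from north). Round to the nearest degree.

309°

∂h/∂x = (211.5 − 211.1) / (521854 − 521724) = +0.003077
∂h/∂y = (211.4 − 211.1) / (4754823 − 4754943) = -0.002500
Flow direction (−∇h) has components (-0.003077 E, +0.002500 N).
Azimuth = atan2(E, N) = atan2(-0.003077, +0.002500) = 309.1° ≈ 309°.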